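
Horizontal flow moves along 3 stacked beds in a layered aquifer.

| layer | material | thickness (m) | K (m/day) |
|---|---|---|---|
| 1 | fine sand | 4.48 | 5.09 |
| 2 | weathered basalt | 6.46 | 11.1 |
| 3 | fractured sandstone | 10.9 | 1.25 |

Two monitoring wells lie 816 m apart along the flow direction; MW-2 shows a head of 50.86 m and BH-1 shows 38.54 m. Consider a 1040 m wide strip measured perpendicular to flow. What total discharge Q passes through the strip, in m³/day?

Flow is parallel to layering, so each bed carries its own Darcy discharge and the transmissivities add.
Σ(K_i·b_i) = 5.09×4.48 + 11.1×6.46 + 1.25×10.9 = 108.1 m²/day.
Hydraulic gradient i = (50.86 − 38.54) / 816 = 12.32 / 816 = 0.01510.
Q = Σ(K_i·b_i) · W · i = 108.1 × 1040 × 0.01510 = 1698 m³/day.

1700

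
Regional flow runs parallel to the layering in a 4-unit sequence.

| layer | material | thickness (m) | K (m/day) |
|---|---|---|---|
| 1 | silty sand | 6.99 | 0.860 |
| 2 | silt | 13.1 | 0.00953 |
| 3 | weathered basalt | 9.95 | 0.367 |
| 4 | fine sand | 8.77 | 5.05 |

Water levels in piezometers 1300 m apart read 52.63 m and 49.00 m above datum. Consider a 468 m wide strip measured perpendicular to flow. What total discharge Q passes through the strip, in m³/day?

70.7

Flow is parallel to layering, so each bed carries its own Darcy discharge and the transmissivities add.
Σ(K_i·b_i) = 0.860×6.99 + 0.00953×13.1 + 0.367×9.95 + 5.05×8.77 = 54.08 m²/day.
Hydraulic gradient i = (52.63 − 49.00) / 1300 = 3.63 / 1300 = 0.002792.
Q = Σ(K_i·b_i) · W · i = 54.08 × 468 × 0.002792 = 70.67 m³/day.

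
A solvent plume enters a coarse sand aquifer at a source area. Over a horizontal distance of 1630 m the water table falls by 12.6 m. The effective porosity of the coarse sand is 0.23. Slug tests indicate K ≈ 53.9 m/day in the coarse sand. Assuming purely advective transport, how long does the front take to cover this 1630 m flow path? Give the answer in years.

Hydraulic gradient i = Δh / L = 12.6 / 1630 = 0.007730.
Darcy flux q = K · i = 53.90 × 0.007730 = 0.4167 m/day.
Seepage velocity v = q / n_e = 0.4167 / 0.23 = 1.812 m/day.
Travel time t = L / v = 1630 / 1.812 = 899.8 days = 2.464 years.

2.46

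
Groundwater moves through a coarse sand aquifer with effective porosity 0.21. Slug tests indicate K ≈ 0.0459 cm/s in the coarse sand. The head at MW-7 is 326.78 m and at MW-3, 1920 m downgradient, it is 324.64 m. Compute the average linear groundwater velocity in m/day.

Convert K: 0.0459 cm/s × 864 = 39.66 m/day.
Hydraulic gradient i = (326.78 − 324.64) / 1920 = 2.14 / 1920 = 0.001115.
Darcy flux q = K · i = 39.66 × 0.001115 = 0.04420 m/day.
Seepage velocity v = q / n_e = 0.04420 / 0.21 = 0.2105 m/day.

0.210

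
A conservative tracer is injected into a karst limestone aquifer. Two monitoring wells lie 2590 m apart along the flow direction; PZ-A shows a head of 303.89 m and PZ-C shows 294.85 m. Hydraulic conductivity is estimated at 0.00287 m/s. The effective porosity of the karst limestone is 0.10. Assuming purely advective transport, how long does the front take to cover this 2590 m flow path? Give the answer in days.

299

Convert K: 0.00287 m/s × 86400 = 248.0 m/day.
Hydraulic gradient i = (303.89 − 294.85) / 2590 = 9.04 / 2590 = 0.003490.
Darcy flux q = K · i = 248.0 × 0.003490 = 0.8655 m/day.
Seepage velocity v = q / n_e = 0.8655 / 0.10 = 8.655 m/day.
Travel time t = L / v = 2590 / 8.655 = 299.3 days.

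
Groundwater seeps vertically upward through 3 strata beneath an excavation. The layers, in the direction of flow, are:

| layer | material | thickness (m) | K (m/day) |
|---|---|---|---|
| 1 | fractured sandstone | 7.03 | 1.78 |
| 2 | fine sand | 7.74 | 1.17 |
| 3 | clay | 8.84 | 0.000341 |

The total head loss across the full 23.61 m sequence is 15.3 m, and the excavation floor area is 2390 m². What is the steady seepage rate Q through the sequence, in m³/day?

Flow is perpendicular to layering, so the layers act in series and the equivalent K is the thickness-weighted harmonic mean.
Total thickness L = 7.03 + 7.74 + 8.84 = 23.61 m.
Σ(b_i/K_i) = 7.03/1.78 + 7.74/1.17 + 8.84/0.000341 = 25934 d.
K_eq = L / Σ(b_i/K_i) = 23.61 / 25934 = 0.0009104 m/day.
Q = K_eq · A · (Δh/L) = 0.0009104 × 2390 × (15.3/23.61) = 1.410 m³/day.

1.41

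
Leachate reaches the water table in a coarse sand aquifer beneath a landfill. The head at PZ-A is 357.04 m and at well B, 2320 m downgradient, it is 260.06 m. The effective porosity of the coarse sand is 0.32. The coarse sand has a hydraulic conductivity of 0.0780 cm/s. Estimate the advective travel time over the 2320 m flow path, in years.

Convert K: 0.0780 cm/s × 864 = 67.39 m/day.
Hydraulic gradient i = (357.04 − 260.06) / 2320 = 96.98 / 2320 = 0.04180.
Darcy flux q = K · i = 67.39 × 0.04180 = 2.817 m/day.
Seepage velocity v = q / n_e = 2.817 / 0.32 = 8.803 m/day.
Travel time t = L / v = 2320 / 8.803 = 263.5 days = 0.7215 years.

0.722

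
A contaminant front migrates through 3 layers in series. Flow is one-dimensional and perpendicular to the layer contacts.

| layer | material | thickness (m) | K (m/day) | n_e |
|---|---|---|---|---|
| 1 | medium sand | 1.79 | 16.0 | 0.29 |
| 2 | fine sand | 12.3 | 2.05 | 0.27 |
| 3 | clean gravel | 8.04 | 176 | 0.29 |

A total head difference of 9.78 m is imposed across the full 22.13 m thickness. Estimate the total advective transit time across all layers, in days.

With flow normal to the layers, continuity requires the same specific discharge q through every layer.
Σ(b_i/K_i) = 1.79/16.0 + 12.3/2.05 + 8.04/176 = 6.158 d.
q = Δh / Σ(b_i/K_i) = 9.78 / 6.158 = 1.588 m/day.
In each layer the seepage velocity is v_i = q/n_i, so the layer transit time is t_i = b_i·n_i / q:
  layer 1 (medium sand): t_1 = 1.79 × 0.29 / 1.588 = 0.3268 d
  layer 2 (fine sand): t_2 = 12.3 × 0.27 / 1.588 = 2.091 d
  layer 3 (clean gravel): t_3 = 8.04 × 0.29 / 1.588 = 1.468 d
Total t = Σ t_i = 3.886 days.

3.89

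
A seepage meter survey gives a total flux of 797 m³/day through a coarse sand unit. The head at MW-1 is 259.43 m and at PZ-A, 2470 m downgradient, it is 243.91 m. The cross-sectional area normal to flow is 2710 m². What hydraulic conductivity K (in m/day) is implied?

Hydraulic gradient i = (259.43 − 243.91) / 2470 = 15.52 / 2470 = 0.006283.
From Q = K·A·i, K = Q / (A·i) = 797 / (2710 × 0.006283) = 46.81 m/day.

46.8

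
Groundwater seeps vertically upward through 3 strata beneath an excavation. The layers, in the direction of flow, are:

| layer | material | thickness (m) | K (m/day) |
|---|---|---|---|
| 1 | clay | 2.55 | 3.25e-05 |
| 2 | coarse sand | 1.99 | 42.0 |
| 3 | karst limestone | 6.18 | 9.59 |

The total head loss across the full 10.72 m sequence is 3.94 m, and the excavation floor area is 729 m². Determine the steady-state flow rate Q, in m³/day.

Flow is perpendicular to layering, so the layers act in series and the equivalent K is the thickness-weighted harmonic mean.
Total thickness L = 2.55 + 1.99 + 6.18 = 10.72 m.
Σ(b_i/K_i) = 2.55/3.25e-05 + 1.99/42.0 + 6.18/9.59 = 78462 d.
K_eq = L / Σ(b_i/K_i) = 10.72 / 78462 = 0.0001366 m/day.
Q = K_eq · A · (Δh/L) = 0.0001366 × 729 × (3.94/10.72) = 0.03661 m³/day.

0.0366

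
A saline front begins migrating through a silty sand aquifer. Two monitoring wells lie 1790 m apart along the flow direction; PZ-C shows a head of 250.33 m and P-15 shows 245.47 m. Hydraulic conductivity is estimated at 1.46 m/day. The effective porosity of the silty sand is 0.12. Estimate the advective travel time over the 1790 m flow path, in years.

148

Hydraulic gradient i = (250.33 − 245.47) / 1790 = 4.86 / 1790 = 0.002715.
Darcy flux q = K · i = 1.460 × 0.002715 = 0.003964 m/day.
Seepage velocity v = q / n_e = 0.003964 / 0.12 = 0.03303 m/day.
Travel time t = L / v = 1790 / 0.03303 = 54187 days = 148.4 years.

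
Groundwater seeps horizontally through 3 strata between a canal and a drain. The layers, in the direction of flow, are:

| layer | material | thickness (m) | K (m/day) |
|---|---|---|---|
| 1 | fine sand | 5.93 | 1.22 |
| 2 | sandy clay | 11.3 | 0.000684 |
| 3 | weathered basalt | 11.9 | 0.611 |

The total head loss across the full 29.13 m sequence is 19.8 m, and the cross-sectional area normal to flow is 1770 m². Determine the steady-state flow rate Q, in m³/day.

2.12

Flow is perpendicular to layering, so the layers act in series and the equivalent K is the thickness-weighted harmonic mean.
Total thickness L = 5.93 + 11.3 + 11.9 = 29.13 m.
Σ(b_i/K_i) = 5.93/1.22 + 11.3/0.000684 + 11.9/0.611 = 16545 d.
K_eq = L / Σ(b_i/K_i) = 29.13 / 16545 = 0.001761 m/day.
Q = K_eq · A · (Δh/L) = 0.001761 × 1770 × (19.8/29.13) = 2.118 m³/day.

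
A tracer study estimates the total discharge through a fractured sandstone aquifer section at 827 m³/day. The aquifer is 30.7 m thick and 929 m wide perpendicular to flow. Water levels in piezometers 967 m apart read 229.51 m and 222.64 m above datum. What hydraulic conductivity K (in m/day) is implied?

Cross-sectional area A = 929 × 30.7 = 28520 m².
Hydraulic gradient i = (229.51 − 222.64) / 967 = 6.87 / 967 = 0.007104.
From Q = K·A·i, K = Q / (A·i) = 827 / (28520 × 0.007104) = 4.082 m/day.

4.08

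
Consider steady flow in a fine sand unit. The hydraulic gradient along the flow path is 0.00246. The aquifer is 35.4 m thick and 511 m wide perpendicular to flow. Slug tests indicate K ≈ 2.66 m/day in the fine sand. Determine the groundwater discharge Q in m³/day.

Cross-sectional area A = 511 × 35.4 = 18089 m².
Hydraulic gradient i = 0.00246.
Darcy's law: Q = K · A · i = 2.660 × 18089 × 0.002460 = 118.4 m³/day.

118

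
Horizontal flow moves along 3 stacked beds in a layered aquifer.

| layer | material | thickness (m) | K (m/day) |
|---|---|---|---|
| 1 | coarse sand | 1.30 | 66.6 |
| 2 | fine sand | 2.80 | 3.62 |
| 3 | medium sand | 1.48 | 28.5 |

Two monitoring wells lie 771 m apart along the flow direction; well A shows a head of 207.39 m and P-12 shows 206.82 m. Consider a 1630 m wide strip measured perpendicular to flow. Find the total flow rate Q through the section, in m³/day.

Flow is parallel to layering, so each bed carries its own Darcy discharge and the transmissivities add.
Σ(K_i·b_i) = 66.6×1.30 + 3.62×2.80 + 28.5×1.48 = 138.9 m²/day.
Hydraulic gradient i = (207.39 − 206.82) / 771 = 0.57 / 771 = 0.0007393.
Q = Σ(K_i·b_i) · W · i = 138.9 × 1630 × 0.0007393 = 167.4 m³/day.

167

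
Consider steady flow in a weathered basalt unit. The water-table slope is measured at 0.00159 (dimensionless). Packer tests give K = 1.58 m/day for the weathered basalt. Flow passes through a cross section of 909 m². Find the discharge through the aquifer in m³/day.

Hydraulic gradient i = 0.00159.
Darcy's law: Q = K · A · i = 1.580 × 909.0 × 0.001590 = 2.284 m³/day.

2.28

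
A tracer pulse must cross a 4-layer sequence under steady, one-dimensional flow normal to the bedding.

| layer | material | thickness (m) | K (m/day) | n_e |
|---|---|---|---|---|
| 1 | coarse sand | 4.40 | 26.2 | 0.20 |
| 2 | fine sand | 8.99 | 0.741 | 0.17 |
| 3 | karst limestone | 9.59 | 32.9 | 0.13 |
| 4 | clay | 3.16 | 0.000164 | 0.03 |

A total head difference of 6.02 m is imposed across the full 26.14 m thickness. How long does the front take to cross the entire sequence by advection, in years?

With flow normal to the layers, continuity requires the same specific discharge q through every layer.
Σ(b_i/K_i) = 4.40/26.2 + 8.99/0.741 + 9.59/32.9 + 3.16/0.000164 = 19281 d.
q = Δh / Σ(b_i/K_i) = 6.02 / 19281 = 0.0003122 m/day.
In each layer the seepage velocity is v_i = q/n_i, so the layer transit time is t_i = b_i·n_i / q:
  layer 1 (coarse sand): t_1 = 4.40 × 0.20 / 0.0003122 = 2818 d
  layer 2 (fine sand): t_2 = 8.99 × 0.17 / 0.0003122 = 4895 d
  layer 3 (karst limestone): t_3 = 9.59 × 0.13 / 0.0003122 = 3993 d
  layer 4 (clay): t_4 = 3.16 × 0.03 / 0.0003122 = 303.6 d
Total t = Σ t_i = 12010 days = 32.88 years.

32.9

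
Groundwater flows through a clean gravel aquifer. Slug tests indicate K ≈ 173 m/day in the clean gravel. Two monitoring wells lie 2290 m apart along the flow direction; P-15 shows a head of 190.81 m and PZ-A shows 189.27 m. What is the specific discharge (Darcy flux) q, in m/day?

Hydraulic gradient i = (190.81 − 189.27) / 2290 = 1.54 / 2290 = 0.0006725.
Specific discharge q = K · i = 173.0 × 0.0006725 = 0.1163 m/day.

0.116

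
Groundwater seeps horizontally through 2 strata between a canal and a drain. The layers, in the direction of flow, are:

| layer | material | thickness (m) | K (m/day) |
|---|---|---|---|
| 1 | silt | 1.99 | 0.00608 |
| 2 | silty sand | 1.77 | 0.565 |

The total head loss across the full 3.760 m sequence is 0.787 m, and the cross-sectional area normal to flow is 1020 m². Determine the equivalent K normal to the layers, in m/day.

Flow is perpendicular to layering, so the layers act in series and the equivalent K is the thickness-weighted harmonic mean.
Total thickness L = 1.99 + 1.77 = 3.760 m.
Σ(b_i/K_i) = 1.99/0.00608 + 1.77/0.565 = 330.4 d.
K_eq = L / Σ(b_i/K_i) = 3.760 / 330.4 = 0.01138 m/day.

0.0114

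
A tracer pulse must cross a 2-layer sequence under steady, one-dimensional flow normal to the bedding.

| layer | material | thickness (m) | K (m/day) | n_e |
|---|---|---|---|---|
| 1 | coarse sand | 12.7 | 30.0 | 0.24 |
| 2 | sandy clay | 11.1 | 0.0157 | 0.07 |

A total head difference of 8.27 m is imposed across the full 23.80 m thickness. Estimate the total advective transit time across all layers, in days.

With flow normal to the layers, continuity requires the same specific discharge q through every layer.
Σ(b_i/K_i) = 12.7/30.0 + 11.1/0.0157 = 707.4 d.
q = Δh / Σ(b_i/K_i) = 8.27 / 707.4 = 0.01169 m/day.
In each layer the seepage velocity is v_i = q/n_i, so the layer transit time is t_i = b_i·n_i / q:
  layer 1 (coarse sand): t_1 = 12.7 × 0.24 / 0.01169 = 260.7 d
  layer 2 (sandy clay): t_2 = 11.1 × 0.07 / 0.01169 = 66.47 d
Total t = Σ t_i = 327.2 days.

327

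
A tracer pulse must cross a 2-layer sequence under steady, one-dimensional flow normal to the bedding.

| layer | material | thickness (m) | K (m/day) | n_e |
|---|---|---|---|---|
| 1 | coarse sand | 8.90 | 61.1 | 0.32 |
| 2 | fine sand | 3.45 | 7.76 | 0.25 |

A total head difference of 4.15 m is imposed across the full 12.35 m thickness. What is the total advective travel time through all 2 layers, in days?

0.528

With flow normal to the layers, continuity requires the same specific discharge q through every layer.
Σ(b_i/K_i) = 8.90/61.1 + 3.45/7.76 = 0.5903 d.
q = Δh / Σ(b_i/K_i) = 4.15 / 0.5903 = 7.031 m/day.
In each layer the seepage velocity is v_i = q/n_i, so the layer transit time is t_i = b_i·n_i / q:
  layer 1 (coarse sand): t_1 = 8.90 × 0.32 / 7.031 = 0.4051 d
  layer 2 (fine sand): t_2 = 3.45 × 0.25 / 7.031 = 0.1227 d
Total t = Σ t_i = 0.5277 days.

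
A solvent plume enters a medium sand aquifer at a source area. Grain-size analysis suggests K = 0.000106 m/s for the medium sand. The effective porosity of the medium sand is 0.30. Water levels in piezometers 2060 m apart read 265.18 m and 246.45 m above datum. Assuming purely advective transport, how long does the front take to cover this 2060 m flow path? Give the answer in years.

Convert K: 0.000106 m/s × 86400 = 9.158 m/day.
Hydraulic gradient i = (265.18 − 246.45) / 2060 = 18.73 / 2060 = 0.009092.
Darcy flux q = K · i = 9.158 × 0.009092 = 0.08327 m/day.
Seepage velocity v = q / n_e = 0.08327 / 0.30 = 0.2776 m/day.
Travel time t = L / v = 2060 / 0.2776 = 7422 days = 20.32 years.

20.3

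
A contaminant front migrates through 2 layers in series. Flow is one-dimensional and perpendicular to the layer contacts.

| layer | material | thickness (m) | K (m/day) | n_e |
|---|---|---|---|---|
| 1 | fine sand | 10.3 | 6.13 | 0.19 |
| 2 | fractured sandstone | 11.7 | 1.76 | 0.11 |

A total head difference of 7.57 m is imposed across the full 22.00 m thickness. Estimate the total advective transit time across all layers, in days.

3.57

With flow normal to the layers, continuity requires the same specific discharge q through every layer.
Σ(b_i/K_i) = 10.3/6.13 + 11.7/1.76 = 8.328 d.
q = Δh / Σ(b_i/K_i) = 7.57 / 8.328 = 0.9090 m/day.
In each layer the seepage velocity is v_i = q/n_i, so the layer transit time is t_i = b_i·n_i / q:
  layer 1 (fine sand): t_1 = 10.3 × 0.19 / 0.9090 = 2.153 d
  layer 2 (fractured sandstone): t_2 = 11.7 × 0.11 / 0.9090 = 1.416 d
Total t = Σ t_i = 3.569 days.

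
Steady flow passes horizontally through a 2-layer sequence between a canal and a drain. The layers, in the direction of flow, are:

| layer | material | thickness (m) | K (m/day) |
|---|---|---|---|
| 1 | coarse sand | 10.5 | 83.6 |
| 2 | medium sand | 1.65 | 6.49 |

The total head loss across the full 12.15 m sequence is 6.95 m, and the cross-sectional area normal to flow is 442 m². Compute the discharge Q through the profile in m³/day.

Flow is perpendicular to layering, so the layers act in series and the equivalent K is the thickness-weighted harmonic mean.
Total thickness L = 10.5 + 1.65 = 12.15 m.
Σ(b_i/K_i) = 10.5/83.6 + 1.65/6.49 = 0.3798 d.
K_eq = L / Σ(b_i/K_i) = 12.15 / 0.3798 = 31.99 m/day.
Q = K_eq · A · (Δh/L) = 31.99 × 442 × (6.95/12.15) = 8087 m³/day.

8090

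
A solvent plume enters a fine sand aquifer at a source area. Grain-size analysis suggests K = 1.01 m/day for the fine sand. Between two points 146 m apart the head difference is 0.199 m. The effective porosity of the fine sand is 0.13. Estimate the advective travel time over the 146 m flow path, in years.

37.7

Hydraulic gradient i = Δh / L = 0.199 / 146 = 0.001363.
Darcy flux q = K · i = 1.010 × 0.001363 = 0.001377 m/day.
Seepage velocity v = q / n_e = 0.001377 / 0.13 = 0.01059 m/day.
Travel time t = L / v = 146 / 0.01059 = 13787 days = 37.75 years.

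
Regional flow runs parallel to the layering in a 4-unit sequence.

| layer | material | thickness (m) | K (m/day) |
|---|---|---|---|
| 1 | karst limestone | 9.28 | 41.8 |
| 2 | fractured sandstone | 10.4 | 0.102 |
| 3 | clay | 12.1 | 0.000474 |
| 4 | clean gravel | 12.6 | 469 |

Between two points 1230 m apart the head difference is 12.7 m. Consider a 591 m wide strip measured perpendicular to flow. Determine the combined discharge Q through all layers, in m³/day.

38400

Flow is parallel to layering, so each bed carries its own Darcy discharge and the transmissivities add.
Σ(K_i·b_i) = 41.8×9.28 + 0.102×10.4 + 0.000474×12.1 + 469×12.6 = 6298 m²/day.
Hydraulic gradient i = Δh / L = 12.7 / 1230 = 0.01033.
Q = Σ(K_i·b_i) · W · i = 6298 × 591 × 0.01033 = 38434 m³/day.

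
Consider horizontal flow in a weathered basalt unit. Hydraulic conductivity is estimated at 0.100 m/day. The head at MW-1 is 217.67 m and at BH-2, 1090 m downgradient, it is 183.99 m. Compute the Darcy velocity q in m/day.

Hydraulic gradient i = (217.67 − 183.99) / 1090 = 33.68 / 1090 = 0.03090.
Specific discharge q = K · i = 0.1000 × 0.03090 = 0.003090 m/day.

0.00309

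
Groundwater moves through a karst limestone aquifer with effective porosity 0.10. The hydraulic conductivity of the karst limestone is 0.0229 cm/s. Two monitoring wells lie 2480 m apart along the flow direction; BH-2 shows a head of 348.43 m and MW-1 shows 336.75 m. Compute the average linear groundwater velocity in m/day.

Convert K: 0.0229 cm/s × 864 = 19.79 m/day.
Hydraulic gradient i = (348.43 − 336.75) / 2480 = 11.68 / 2480 = 0.004710.
Darcy flux q = K · i = 19.79 × 0.004710 = 0.09318 m/day.
Seepage velocity v = q / n_e = 0.09318 / 0.10 = 0.9318 m/day.

0.932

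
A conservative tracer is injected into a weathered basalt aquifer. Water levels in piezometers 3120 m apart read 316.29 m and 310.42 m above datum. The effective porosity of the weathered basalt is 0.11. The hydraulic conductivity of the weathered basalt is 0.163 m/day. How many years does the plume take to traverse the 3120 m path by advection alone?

Hydraulic gradient i = (316.29 − 310.42) / 3120 = 5.87 / 3120 = 0.001881.
Darcy flux q = K · i = 0.1630 × 0.001881 = 0.0003067 m/day.
Seepage velocity v = q / n_e = 0.0003067 / 0.11 = 0.002788 m/day.
Travel time t = L / v = 3120 / 0.002788 = 1.119e+06 days = 3064 years.

3060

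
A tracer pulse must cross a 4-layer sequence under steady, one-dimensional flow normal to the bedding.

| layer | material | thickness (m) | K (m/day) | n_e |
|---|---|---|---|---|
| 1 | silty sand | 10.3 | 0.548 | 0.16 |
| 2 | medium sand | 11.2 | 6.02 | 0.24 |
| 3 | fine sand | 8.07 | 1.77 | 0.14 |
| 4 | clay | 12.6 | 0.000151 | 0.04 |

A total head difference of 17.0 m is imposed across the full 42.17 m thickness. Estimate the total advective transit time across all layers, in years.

80.3

With flow normal to the layers, continuity requires the same specific discharge q through every layer.
Σ(b_i/K_i) = 10.3/0.548 + 11.2/6.02 + 8.07/1.77 + 12.6/0.000151 = 83469 d.
q = Δh / Σ(b_i/K_i) = 17.0 / 83469 = 0.0002037 m/day.
In each layer the seepage velocity is v_i = q/n_i, so the layer transit time is t_i = b_i·n_i / q:
  layer 1 (silty sand): t_1 = 10.3 × 0.16 / 0.0002037 = 8092 d
  layer 2 (medium sand): t_2 = 11.2 × 0.24 / 0.0002037 = 13198 d
  layer 3 (fine sand): t_3 = 8.07 × 0.14 / 0.0002037 = 5547 d
  layer 4 (clay): t_4 = 12.6 × 0.04 / 0.0002037 = 2475 d
Total t = Σ t_i = 29311 days = 80.25 years.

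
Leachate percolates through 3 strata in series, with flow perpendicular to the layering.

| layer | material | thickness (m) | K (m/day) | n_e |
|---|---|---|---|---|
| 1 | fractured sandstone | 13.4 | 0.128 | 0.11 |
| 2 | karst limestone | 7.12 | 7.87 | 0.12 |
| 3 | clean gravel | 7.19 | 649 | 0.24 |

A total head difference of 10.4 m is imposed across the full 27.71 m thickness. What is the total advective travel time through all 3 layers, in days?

41.2

With flow normal to the layers, continuity requires the same specific discharge q through every layer.
Σ(b_i/K_i) = 13.4/0.128 + 7.12/7.87 + 7.19/649 = 105.6 d.
q = Δh / Σ(b_i/K_i) = 10.4 / 105.6 = 0.09848 m/day.
In each layer the seepage velocity is v_i = q/n_i, so the layer transit time is t_i = b_i·n_i / q:
  layer 1 (fractured sandstone): t_1 = 13.4 × 0.11 / 0.09848 = 14.97 d
  layer 2 (karst limestone): t_2 = 7.12 × 0.12 / 0.09848 = 8.676 d
  layer 3 (clean gravel): t_3 = 7.19 × 0.24 / 0.09848 = 17.52 d
Total t = Σ t_i = 41.16 days.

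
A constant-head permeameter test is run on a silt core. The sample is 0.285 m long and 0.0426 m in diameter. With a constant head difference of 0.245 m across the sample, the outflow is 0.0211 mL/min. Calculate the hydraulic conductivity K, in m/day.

Cross-sectional area A = π·(d/2)² = π × (0.0426/2)² = 0.001425 m².
Convert discharge: 0.0211 mL/min = 3.517e-10 m³/s.
Darcy's law rearranged: K = Q·L / (A·Δh) = 3.517e-10 × 0.285 / (0.001425 × 0.245) = 2.870e-07 m/s = 0.02480 m/day.

0.0248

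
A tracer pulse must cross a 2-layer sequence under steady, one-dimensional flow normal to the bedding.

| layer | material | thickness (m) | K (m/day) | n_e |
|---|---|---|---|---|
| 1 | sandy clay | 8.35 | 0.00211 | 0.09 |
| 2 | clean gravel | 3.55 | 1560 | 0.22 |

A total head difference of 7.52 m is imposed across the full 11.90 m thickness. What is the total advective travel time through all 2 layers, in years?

With flow normal to the layers, continuity requires the same specific discharge q through every layer.
Σ(b_i/K_i) = 8.35/0.00211 + 3.55/1560 = 3957 d.
q = Δh / Σ(b_i/K_i) = 7.52 / 3957 = 0.001900 m/day.
In each layer the seepage velocity is v_i = q/n_i, so the layer transit time is t_i = b_i·n_i / q:
  layer 1 (sandy clay): t_1 = 8.35 × 0.09 / 0.001900 = 395.5 d
  layer 2 (clean gravel): t_2 = 3.55 × 0.22 / 0.001900 = 411.0 d
Total t = Σ t_i = 806.5 days = 2.208 years.

2.21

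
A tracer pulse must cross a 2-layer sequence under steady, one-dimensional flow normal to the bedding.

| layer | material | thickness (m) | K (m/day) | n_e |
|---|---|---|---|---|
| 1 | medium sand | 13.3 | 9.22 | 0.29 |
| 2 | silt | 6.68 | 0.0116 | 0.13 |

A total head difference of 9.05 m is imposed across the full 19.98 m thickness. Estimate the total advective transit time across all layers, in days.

With flow normal to the layers, continuity requires the same specific discharge q through every layer.
Σ(b_i/K_i) = 13.3/9.22 + 6.68/0.0116 = 577.3 d.
q = Δh / Σ(b_i/K_i) = 9.05 / 577.3 = 0.01568 m/day.
In each layer the seepage velocity is v_i = q/n_i, so the layer transit time is t_i = b_i·n_i / q:
  layer 1 (medium sand): t_1 = 13.3 × 0.29 / 0.01568 = 246.0 d
  layer 2 (silt): t_2 = 6.68 × 0.13 / 0.01568 = 55.40 d
Total t = Σ t_i = 301.4 days.

301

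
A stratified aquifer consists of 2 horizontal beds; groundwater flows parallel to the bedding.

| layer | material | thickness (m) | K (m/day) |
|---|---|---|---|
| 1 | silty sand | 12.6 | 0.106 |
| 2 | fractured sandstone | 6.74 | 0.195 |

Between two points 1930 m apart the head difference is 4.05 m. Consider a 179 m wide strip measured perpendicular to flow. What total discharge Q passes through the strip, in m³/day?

0.995

Flow is parallel to layering, so each bed carries its own Darcy discharge and the transmissivities add.
Σ(K_i·b_i) = 0.106×12.6 + 0.195×6.74 = 2.650 m²/day.
Hydraulic gradient i = Δh / L = 4.05 / 1930 = 0.002098.
Q = Σ(K_i·b_i) · W · i = 2.650 × 179 × 0.002098 = 0.9954 m³/day.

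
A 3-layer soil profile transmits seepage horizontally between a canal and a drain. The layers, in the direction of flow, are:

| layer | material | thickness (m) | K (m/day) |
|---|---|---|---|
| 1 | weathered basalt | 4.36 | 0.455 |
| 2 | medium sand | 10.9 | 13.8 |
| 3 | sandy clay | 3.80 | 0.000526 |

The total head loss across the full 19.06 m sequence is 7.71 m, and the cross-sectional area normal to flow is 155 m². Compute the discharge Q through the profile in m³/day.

0.165

Flow is perpendicular to layering, so the layers act in series and the equivalent K is the thickness-weighted harmonic mean.
Total thickness L = 4.36 + 10.9 + 3.80 = 19.06 m.
Σ(b_i/K_i) = 4.36/0.455 + 10.9/13.8 + 3.80/0.000526 = 7235 d.
K_eq = L / Σ(b_i/K_i) = 19.06 / 7235 = 0.002635 m/day.
Q = K_eq · A · (Δh/L) = 0.002635 × 155 × (7.71/19.06) = 0.1652 m³/day.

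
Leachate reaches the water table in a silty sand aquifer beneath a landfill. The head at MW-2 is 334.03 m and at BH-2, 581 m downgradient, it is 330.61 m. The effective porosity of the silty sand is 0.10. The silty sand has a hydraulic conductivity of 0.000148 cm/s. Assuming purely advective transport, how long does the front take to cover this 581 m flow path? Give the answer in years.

211

Convert K: 0.000148 cm/s × 864 = 0.1279 m/day.
Hydraulic gradient i = (334.03 − 330.61) / 581 = 3.42 / 581 = 0.005886.
Darcy flux q = K · i = 0.1279 × 0.005886 = 0.0007527 m/day.
Seepage velocity v = q / n_e = 0.0007527 / 0.10 = 0.007527 m/day.
Travel time t = L / v = 581 / 0.007527 = 77188 days = 211.3 years.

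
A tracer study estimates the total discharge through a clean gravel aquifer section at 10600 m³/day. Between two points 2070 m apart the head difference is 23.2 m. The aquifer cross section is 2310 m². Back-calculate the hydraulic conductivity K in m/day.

Hydraulic gradient i = Δh / L = 23.2 / 2070 = 0.01121.
From Q = K·A·i, K = Q / (A·i) = 10600 / (2310 × 0.01121) = 409.4 m/day.

409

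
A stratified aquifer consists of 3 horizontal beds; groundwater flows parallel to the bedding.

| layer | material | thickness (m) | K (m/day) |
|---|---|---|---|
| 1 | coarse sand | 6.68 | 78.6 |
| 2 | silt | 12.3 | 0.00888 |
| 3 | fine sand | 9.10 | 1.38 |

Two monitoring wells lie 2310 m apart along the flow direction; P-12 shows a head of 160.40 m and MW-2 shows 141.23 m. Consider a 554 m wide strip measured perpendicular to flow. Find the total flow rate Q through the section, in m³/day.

2470

Flow is parallel to layering, so each bed carries its own Darcy discharge and the transmissivities add.
Σ(K_i·b_i) = 78.6×6.68 + 0.00888×12.3 + 1.38×9.10 = 537.7 m²/day.
Hydraulic gradient i = (160.40 − 141.23) / 2310 = 19.17 / 2310 = 0.008299.
Q = Σ(K_i·b_i) · W · i = 537.7 × 554 × 0.008299 = 2472 m³/day.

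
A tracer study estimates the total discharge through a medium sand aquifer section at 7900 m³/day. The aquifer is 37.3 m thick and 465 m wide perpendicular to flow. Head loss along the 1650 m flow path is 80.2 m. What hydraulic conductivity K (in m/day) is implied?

Cross-sectional area A = 465 × 37.3 = 17344 m².
Hydraulic gradient i = Δh / L = 80.2 / 1650 = 0.04861.
From Q = K·A·i, K = Q / (A·i) = 7900 / (17344 × 0.04861) = 9.371 m/day.

9.37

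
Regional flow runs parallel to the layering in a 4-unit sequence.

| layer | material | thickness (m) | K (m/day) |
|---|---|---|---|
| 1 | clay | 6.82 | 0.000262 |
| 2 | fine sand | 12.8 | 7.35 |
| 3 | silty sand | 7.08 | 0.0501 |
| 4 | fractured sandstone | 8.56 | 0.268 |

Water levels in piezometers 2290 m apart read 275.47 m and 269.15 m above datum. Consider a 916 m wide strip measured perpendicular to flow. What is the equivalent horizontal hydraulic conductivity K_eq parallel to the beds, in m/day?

Flow is parallel to layering, so each bed carries its own Darcy discharge and the transmissivities add.
Σ(K_i·b_i) = 0.000262×6.82 + 7.35×12.8 + 0.0501×7.08 + 0.268×8.56 = 96.73 m²/day.
Total thickness b = 35.26 m, so K_eq = Σ(K_i·b_i)/b = 2.743 m/day.

2.74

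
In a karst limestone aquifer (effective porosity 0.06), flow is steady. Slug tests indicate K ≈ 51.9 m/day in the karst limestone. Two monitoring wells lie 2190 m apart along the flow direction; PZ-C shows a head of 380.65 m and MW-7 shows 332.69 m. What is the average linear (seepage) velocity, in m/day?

Hydraulic gradient i = (380.65 − 332.69) / 2190 = 47.96 / 2190 = 0.02190.
Darcy flux q = K · i = 51.90 × 0.02190 = 1.137 m/day.
Seepage velocity v = q / n_e = 1.137 / 0.06 = 18.94 m/day.

18.9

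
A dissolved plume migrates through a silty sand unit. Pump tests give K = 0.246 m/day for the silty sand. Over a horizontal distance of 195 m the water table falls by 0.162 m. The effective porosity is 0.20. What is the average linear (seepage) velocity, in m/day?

Hydraulic gradient i = Δh / L = 0.162 / 195 = 0.0008308.
Darcy flux q = K · i = 0.2460 × 0.0008308 = 0.0002044 m/day.
Seepage velocity v = q / n_e = 0.0002044 / 0.20 = 0.001022 m/day.

0.00102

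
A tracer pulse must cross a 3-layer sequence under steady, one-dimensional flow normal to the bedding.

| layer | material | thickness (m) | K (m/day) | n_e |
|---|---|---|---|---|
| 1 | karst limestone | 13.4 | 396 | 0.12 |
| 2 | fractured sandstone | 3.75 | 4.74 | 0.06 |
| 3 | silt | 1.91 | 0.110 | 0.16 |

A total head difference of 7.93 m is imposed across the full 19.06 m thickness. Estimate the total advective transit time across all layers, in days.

4.91

With flow normal to the layers, continuity requires the same specific discharge q through every layer.
Σ(b_i/K_i) = 13.4/396 + 3.75/4.74 + 1.91/0.110 = 18.19 d.
q = Δh / Σ(b_i/K_i) = 7.93 / 18.19 = 0.4360 m/day.
In each layer the seepage velocity is v_i = q/n_i, so the layer transit time is t_i = b_i·n_i / q:
  layer 1 (karst limestone): t_1 = 13.4 × 0.12 / 0.4360 = 3.688 d
  layer 2 (fractured sandstone): t_2 = 3.75 × 0.06 / 0.4360 = 0.5161 d
  layer 3 (silt): t_3 = 1.91 × 0.16 / 0.4360 = 0.7009 d
Total t = Σ t_i = 4.905 days.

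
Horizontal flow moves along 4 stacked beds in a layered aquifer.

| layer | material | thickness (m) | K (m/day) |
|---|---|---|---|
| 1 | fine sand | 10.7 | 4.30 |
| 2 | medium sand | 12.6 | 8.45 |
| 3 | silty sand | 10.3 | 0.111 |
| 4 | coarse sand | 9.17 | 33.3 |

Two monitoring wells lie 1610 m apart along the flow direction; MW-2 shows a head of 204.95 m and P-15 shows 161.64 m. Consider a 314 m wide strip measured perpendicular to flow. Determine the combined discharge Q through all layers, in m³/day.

3880

Flow is parallel to layering, so each bed carries its own Darcy discharge and the transmissivities add.
Σ(K_i·b_i) = 4.30×10.7 + 8.45×12.6 + 0.111×10.3 + 33.3×9.17 = 459.0 m²/day.
Hydraulic gradient i = (204.95 − 161.64) / 1610 = 43.31 / 1610 = 0.02690.
Q = Σ(K_i·b_i) · W · i = 459.0 × 314 × 0.02690 = 3877 m³/day.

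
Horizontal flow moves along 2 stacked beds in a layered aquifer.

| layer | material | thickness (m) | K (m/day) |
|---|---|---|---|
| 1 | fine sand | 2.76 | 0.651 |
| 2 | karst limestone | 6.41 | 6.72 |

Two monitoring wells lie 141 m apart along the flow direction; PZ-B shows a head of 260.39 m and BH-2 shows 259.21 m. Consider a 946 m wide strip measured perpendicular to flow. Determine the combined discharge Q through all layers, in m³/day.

355

Flow is parallel to layering, so each bed carries its own Darcy discharge and the transmissivities add.
Σ(K_i·b_i) = 0.651×2.76 + 6.72×6.41 = 44.87 m²/day.
Hydraulic gradient i = (260.39 − 259.21) / 141 = 1.18 / 141 = 0.008369.
Q = Σ(K_i·b_i) · W · i = 44.87 × 946 × 0.008369 = 355.2 m³/day.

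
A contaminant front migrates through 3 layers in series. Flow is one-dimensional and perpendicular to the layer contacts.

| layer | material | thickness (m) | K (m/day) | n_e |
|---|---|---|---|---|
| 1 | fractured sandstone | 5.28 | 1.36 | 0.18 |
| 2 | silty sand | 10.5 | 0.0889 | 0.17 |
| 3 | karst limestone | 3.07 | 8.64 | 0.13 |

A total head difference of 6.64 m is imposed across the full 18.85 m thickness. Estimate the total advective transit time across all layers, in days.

With flow normal to the layers, continuity requires the same specific discharge q through every layer.
Σ(b_i/K_i) = 5.28/1.36 + 10.5/0.0889 + 3.07/8.64 = 122.3 d.
q = Δh / Σ(b_i/K_i) = 6.64 / 122.3 = 0.05427 m/day.
In each layer the seepage velocity is v_i = q/n_i, so the layer transit time is t_i = b_i·n_i / q:
  layer 1 (fractured sandstone): t_1 = 5.28 × 0.18 / 0.05427 = 17.51 d
  layer 2 (silty sand): t_2 = 10.5 × 0.17 / 0.05427 = 32.89 d
  layer 3 (karst limestone): t_3 = 3.07 × 0.13 / 0.05427 = 7.354 d
Total t = Σ t_i = 57.76 days.

57.8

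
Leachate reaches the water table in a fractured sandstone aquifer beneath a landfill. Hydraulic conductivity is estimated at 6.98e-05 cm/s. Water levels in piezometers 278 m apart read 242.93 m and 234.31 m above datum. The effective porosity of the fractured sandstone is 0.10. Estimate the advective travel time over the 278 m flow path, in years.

Convert K: 6.98e-05 cm/s × 864 = 0.06031 m/day.
Hydraulic gradient i = (242.93 − 234.31) / 278 = 8.62 / 278 = 0.03101.
Darcy flux q = K · i = 0.06031 × 0.03101 = 0.001870 m/day.
Seepage velocity v = q / n_e = 0.001870 / 0.10 = 0.01870 m/day.
Travel time t = L / v = 278 / 0.01870 = 14867 days = 40.70 years.

40.7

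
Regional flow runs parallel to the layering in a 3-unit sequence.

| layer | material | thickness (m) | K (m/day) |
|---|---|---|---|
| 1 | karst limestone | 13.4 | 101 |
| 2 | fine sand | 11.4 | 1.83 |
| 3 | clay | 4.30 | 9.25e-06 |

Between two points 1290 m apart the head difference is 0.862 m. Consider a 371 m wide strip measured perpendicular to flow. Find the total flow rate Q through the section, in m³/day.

Flow is parallel to layering, so each bed carries its own Darcy discharge and the transmissivities add.
Σ(K_i·b_i) = 101×13.4 + 1.83×11.4 + 9.25e-06×4.30 = 1374 m²/day.
Hydraulic gradient i = Δh / L = 0.862 / 1290 = 0.0006682.
Q = Σ(K_i·b_i) · W · i = 1374 × 371 × 0.0006682 = 340.7 m³/day.

341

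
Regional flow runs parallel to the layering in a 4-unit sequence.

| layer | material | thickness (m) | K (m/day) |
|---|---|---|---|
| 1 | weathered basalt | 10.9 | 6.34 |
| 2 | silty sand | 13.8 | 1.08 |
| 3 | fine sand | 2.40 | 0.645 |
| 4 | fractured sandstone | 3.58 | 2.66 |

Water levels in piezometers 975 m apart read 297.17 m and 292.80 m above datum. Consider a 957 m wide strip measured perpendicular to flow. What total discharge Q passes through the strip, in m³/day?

408

Flow is parallel to layering, so each bed carries its own Darcy discharge and the transmissivities add.
Σ(K_i·b_i) = 6.34×10.9 + 1.08×13.8 + 0.645×2.40 + 2.66×3.58 = 95.08 m²/day.
Hydraulic gradient i = (297.17 − 292.80) / 975 = 4.37 / 975 = 0.004482.
Q = Σ(K_i·b_i) · W · i = 95.08 × 957 × 0.004482 = 407.8 m³/day.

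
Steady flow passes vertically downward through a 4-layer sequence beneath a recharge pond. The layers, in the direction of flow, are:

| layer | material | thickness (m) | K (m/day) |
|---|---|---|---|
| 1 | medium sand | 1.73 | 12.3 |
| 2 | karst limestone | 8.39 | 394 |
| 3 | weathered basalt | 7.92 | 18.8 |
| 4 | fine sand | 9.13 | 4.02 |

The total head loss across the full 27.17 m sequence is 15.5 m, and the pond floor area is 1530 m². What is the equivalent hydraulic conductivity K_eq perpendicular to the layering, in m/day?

9.52

Flow is perpendicular to layering, so the layers act in series and the equivalent K is the thickness-weighted harmonic mean.
Total thickness L = 1.73 + 8.39 + 7.92 + 9.13 = 27.17 m.
Σ(b_i/K_i) = 1.73/12.3 + 8.39/394 + 7.92/18.8 + 9.13/4.02 = 2.854 d.
K_eq = L / Σ(b_i/K_i) = 27.17 / 2.854 = 9.519 m/day.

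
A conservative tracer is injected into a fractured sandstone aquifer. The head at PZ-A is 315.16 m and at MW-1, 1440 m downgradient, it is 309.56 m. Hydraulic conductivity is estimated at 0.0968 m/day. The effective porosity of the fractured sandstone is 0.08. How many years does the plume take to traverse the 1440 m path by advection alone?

838

Hydraulic gradient i = (315.16 − 309.56) / 1440 = 5.6 / 1440 = 0.003889.
Darcy flux q = K · i = 0.09680 × 0.003889 = 0.0003764 m/day.
Seepage velocity v = q / n_e = 0.0003764 / 0.08 = 0.004706 m/day.
Travel time t = L / v = 1440 / 0.004706 = 3.060e+05 days = 837.8 years.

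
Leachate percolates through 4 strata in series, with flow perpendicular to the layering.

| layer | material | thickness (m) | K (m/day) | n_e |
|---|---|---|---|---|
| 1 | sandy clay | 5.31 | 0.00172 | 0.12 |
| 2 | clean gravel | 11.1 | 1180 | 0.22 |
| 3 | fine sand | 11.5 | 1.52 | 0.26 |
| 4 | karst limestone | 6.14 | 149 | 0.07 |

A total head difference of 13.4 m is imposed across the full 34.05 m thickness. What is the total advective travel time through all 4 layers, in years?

4.11

With flow normal to the layers, continuity requires the same specific discharge q through every layer.
Σ(b_i/K_i) = 5.31/0.00172 + 11.1/1180 + 11.5/1.52 + 6.14/149 = 3095 d.
q = Δh / Σ(b_i/K_i) = 13.4 / 3095 = 0.004330 m/day.
In each layer the seepage velocity is v_i = q/n_i, so the layer transit time is t_i = b_i·n_i / q:
  layer 1 (sandy clay): t_1 = 5.31 × 0.12 / 0.004330 = 147.2 d
  layer 2 (clean gravel): t_2 = 11.1 × 0.22 / 0.004330 = 564.0 d
  layer 3 (fine sand): t_3 = 11.5 × 0.26 / 0.004330 = 690.6 d
  layer 4 (karst limestone): t_4 = 6.14 × 0.07 / 0.004330 = 99.27 d
Total t = Σ t_i = 1501 days = 4.109 years.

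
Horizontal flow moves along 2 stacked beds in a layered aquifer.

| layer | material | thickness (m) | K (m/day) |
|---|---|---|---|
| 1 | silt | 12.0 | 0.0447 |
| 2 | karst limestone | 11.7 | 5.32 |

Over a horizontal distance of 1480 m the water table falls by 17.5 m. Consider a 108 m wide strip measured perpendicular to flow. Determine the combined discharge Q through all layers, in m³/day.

80.2

Flow is parallel to layering, so each bed carries its own Darcy discharge and the transmissivities add.
Σ(K_i·b_i) = 0.0447×12.0 + 5.32×11.7 = 62.78 m²/day.
Hydraulic gradient i = Δh / L = 17.5 / 1480 = 0.01182.
Q = Σ(K_i·b_i) · W · i = 62.78 × 108 × 0.01182 = 80.17 m³/day.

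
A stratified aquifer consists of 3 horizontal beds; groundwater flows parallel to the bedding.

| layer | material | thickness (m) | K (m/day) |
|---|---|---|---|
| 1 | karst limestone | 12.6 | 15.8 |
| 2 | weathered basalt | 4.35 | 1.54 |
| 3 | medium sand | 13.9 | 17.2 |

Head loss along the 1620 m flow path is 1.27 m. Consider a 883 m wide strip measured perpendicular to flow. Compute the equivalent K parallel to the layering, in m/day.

Flow is parallel to layering, so each bed carries its own Darcy discharge and the transmissivities add.
Σ(K_i·b_i) = 15.8×12.6 + 1.54×4.35 + 17.2×13.9 = 444.9 m²/day.
Total thickness b = 30.85 m, so K_eq = Σ(K_i·b_i)/b = 14.42 m/day.

14.4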